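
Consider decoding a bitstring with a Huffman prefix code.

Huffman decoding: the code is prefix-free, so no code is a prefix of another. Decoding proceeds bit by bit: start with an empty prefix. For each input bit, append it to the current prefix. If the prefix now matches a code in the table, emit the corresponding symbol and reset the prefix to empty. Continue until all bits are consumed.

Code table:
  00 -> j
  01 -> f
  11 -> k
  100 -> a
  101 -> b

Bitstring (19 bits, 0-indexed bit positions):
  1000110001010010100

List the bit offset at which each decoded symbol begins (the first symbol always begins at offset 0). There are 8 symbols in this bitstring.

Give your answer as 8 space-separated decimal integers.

Answer: 0 3 5 8 10 12 14 17

Derivation:
Bit 0: prefix='1' (no match yet)
Bit 1: prefix='10' (no match yet)
Bit 2: prefix='100' -> emit 'a', reset
Bit 3: prefix='0' (no match yet)
Bit 4: prefix='01' -> emit 'f', reset
Bit 5: prefix='1' (no match yet)
Bit 6: prefix='10' (no match yet)
Bit 7: prefix='100' -> emit 'a', reset
Bit 8: prefix='0' (no match yet)
Bit 9: prefix='01' -> emit 'f', reset
Bit 10: prefix='0' (no match yet)
Bit 11: prefix='01' -> emit 'f', reset
Bit 12: prefix='0' (no match yet)
Bit 13: prefix='00' -> emit 'j', reset
Bit 14: prefix='1' (no match yet)
Bit 15: prefix='10' (no match yet)
Bit 16: prefix='101' -> emit 'b', reset
Bit 17: prefix='0' (no match yet)
Bit 18: prefix='00' -> emit 'j', reset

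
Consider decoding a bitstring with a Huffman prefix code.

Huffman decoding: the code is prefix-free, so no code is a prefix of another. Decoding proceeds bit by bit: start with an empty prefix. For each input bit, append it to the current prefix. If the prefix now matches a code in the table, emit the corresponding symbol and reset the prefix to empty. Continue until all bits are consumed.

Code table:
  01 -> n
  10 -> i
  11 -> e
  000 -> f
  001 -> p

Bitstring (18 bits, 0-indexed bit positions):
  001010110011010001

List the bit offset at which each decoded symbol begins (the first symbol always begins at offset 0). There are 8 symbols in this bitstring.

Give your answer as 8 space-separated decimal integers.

Bit 0: prefix='0' (no match yet)
Bit 1: prefix='00' (no match yet)
Bit 2: prefix='001' -> emit 'p', reset
Bit 3: prefix='0' (no match yet)
Bit 4: prefix='01' -> emit 'n', reset
Bit 5: prefix='0' (no match yet)
Bit 6: prefix='01' -> emit 'n', reset
Bit 7: prefix='1' (no match yet)
Bit 8: prefix='10' -> emit 'i', reset
Bit 9: prefix='0' (no match yet)
Bit 10: prefix='01' -> emit 'n', reset
Bit 11: prefix='1' (no match yet)
Bit 12: prefix='10' -> emit 'i', reset
Bit 13: prefix='1' (no match yet)
Bit 14: prefix='10' -> emit 'i', reset
Bit 15: prefix='0' (no match yet)
Bit 16: prefix='00' (no match yet)
Bit 17: prefix='001' -> emit 'p', reset

Answer: 0 3 5 7 9 11 13 15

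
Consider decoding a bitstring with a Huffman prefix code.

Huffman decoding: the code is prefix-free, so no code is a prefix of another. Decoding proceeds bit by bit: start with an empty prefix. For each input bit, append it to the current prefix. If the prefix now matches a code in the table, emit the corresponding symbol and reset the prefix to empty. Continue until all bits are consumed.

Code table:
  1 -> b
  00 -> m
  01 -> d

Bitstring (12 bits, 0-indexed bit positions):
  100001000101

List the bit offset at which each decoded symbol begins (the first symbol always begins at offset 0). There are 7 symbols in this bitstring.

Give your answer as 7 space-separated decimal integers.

Answer: 0 1 3 5 6 8 10

Derivation:
Bit 0: prefix='1' -> emit 'b', reset
Bit 1: prefix='0' (no match yet)
Bit 2: prefix='00' -> emit 'm', reset
Bit 3: prefix='0' (no match yet)
Bit 4: prefix='00' -> emit 'm', reset
Bit 5: prefix='1' -> emit 'b', reset
Bit 6: prefix='0' (no match yet)
Bit 7: prefix='00' -> emit 'm', reset
Bit 8: prefix='0' (no match yet)
Bit 9: prefix='01' -> emit 'd', reset
Bit 10: prefix='0' (no match yet)
Bit 11: prefix='01' -> emit 'd', reset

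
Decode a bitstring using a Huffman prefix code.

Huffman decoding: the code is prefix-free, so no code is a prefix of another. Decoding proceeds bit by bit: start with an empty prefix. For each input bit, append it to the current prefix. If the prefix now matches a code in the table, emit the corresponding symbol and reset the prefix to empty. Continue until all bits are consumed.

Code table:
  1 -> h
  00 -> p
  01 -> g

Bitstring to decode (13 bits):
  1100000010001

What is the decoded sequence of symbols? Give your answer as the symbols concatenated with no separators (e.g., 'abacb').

Answer: hhppphpg

Derivation:
Bit 0: prefix='1' -> emit 'h', reset
Bit 1: prefix='1' -> emit 'h', reset
Bit 2: prefix='0' (no match yet)
Bit 3: prefix='00' -> emit 'p', reset
Bit 4: prefix='0' (no match yet)
Bit 5: prefix='00' -> emit 'p', reset
Bit 6: prefix='0' (no match yet)
Bit 7: prefix='00' -> emit 'p', reset
Bit 8: prefix='1' -> emit 'h', reset
Bit 9: prefix='0' (no match yet)
Bit 10: prefix='00' -> emit 'p', reset
Bit 11: prefix='0' (no match yet)
Bit 12: prefix='01' -> emit 'g', reset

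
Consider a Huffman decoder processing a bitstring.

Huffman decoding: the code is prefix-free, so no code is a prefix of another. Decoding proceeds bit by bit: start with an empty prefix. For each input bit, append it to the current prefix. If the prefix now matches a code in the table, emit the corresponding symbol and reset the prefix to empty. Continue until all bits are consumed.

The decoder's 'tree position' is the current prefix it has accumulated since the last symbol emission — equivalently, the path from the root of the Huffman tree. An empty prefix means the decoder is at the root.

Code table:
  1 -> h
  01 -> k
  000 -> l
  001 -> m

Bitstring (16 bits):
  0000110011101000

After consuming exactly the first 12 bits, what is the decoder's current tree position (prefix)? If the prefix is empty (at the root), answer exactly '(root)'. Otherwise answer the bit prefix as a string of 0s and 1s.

Answer: 0

Derivation:
Bit 0: prefix='0' (no match yet)
Bit 1: prefix='00' (no match yet)
Bit 2: prefix='000' -> emit 'l', reset
Bit 3: prefix='0' (no match yet)
Bit 4: prefix='01' -> emit 'k', reset
Bit 5: prefix='1' -> emit 'h', reset
Bit 6: prefix='0' (no match yet)
Bit 7: prefix='00' (no match yet)
Bit 8: prefix='001' -> emit 'm', reset
Bit 9: prefix='1' -> emit 'h', reset
Bit 10: prefix='1' -> emit 'h', reset
Bit 11: prefix='0' (no match yet)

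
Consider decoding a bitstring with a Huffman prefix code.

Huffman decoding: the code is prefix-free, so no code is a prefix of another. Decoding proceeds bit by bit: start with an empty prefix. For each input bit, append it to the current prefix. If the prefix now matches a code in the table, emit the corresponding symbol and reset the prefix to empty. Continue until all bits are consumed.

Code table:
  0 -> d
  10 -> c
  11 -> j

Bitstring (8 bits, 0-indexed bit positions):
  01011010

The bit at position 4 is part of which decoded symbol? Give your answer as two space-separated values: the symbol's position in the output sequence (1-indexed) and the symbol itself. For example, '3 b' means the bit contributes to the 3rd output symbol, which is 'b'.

Answer: 3 j

Derivation:
Bit 0: prefix='0' -> emit 'd', reset
Bit 1: prefix='1' (no match yet)
Bit 2: prefix='10' -> emit 'c', reset
Bit 3: prefix='1' (no match yet)
Bit 4: prefix='11' -> emit 'j', reset
Bit 5: prefix='0' -> emit 'd', reset
Bit 6: prefix='1' (no match yet)
Bit 7: prefix='10' -> emit 'c', reset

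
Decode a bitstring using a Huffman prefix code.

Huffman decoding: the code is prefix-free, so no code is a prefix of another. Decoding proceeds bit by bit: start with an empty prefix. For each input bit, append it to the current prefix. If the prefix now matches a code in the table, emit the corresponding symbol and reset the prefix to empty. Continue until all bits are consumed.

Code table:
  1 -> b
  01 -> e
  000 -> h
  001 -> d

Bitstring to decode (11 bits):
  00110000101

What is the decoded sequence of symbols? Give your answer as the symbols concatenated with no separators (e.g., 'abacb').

Bit 0: prefix='0' (no match yet)
Bit 1: prefix='00' (no match yet)
Bit 2: prefix='001' -> emit 'd', reset
Bit 3: prefix='1' -> emit 'b', reset
Bit 4: prefix='0' (no match yet)
Bit 5: prefix='00' (no match yet)
Bit 6: prefix='000' -> emit 'h', reset
Bit 7: prefix='0' (no match yet)
Bit 8: prefix='01' -> emit 'e', reset
Bit 9: prefix='0' (no match yet)
Bit 10: prefix='01' -> emit 'e', reset

Answer: dbhee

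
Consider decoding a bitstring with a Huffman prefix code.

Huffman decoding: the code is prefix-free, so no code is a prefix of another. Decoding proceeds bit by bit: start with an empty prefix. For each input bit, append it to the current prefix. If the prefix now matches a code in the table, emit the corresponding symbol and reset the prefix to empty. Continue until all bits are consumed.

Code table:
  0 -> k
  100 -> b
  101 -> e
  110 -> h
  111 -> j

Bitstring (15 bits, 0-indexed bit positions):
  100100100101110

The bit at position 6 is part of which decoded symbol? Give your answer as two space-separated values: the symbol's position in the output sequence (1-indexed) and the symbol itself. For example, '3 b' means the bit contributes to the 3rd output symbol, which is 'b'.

Answer: 3 b

Derivation:
Bit 0: prefix='1' (no match yet)
Bit 1: prefix='10' (no match yet)
Bit 2: prefix='100' -> emit 'b', reset
Bit 3: prefix='1' (no match yet)
Bit 4: prefix='10' (no match yet)
Bit 5: prefix='100' -> emit 'b', reset
Bit 6: prefix='1' (no match yet)
Bit 7: prefix='10' (no match yet)
Bit 8: prefix='100' -> emit 'b', reset
Bit 9: prefix='1' (no match yet)
Bit 10: prefix='10' (no match yet)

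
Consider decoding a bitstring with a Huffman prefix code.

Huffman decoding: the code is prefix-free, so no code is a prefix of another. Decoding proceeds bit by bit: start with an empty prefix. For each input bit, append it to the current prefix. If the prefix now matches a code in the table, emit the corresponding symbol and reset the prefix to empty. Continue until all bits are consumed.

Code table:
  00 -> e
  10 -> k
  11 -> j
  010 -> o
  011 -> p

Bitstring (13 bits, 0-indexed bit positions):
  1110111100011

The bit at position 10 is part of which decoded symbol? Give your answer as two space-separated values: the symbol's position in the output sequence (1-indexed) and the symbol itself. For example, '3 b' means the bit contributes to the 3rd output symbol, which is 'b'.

Answer: 6 p

Derivation:
Bit 0: prefix='1' (no match yet)
Bit 1: prefix='11' -> emit 'j', reset
Bit 2: prefix='1' (no match yet)
Bit 3: prefix='10' -> emit 'k', reset
Bit 4: prefix='1' (no match yet)
Bit 5: prefix='11' -> emit 'j', reset
Bit 6: prefix='1' (no match yet)
Bit 7: prefix='11' -> emit 'j', reset
Bit 8: prefix='0' (no match yet)
Bit 9: prefix='00' -> emit 'e', reset
Bit 10: prefix='0' (no match yet)
Bit 11: prefix='01' (no match yet)
Bit 12: prefix='011' -> emit 'p', reset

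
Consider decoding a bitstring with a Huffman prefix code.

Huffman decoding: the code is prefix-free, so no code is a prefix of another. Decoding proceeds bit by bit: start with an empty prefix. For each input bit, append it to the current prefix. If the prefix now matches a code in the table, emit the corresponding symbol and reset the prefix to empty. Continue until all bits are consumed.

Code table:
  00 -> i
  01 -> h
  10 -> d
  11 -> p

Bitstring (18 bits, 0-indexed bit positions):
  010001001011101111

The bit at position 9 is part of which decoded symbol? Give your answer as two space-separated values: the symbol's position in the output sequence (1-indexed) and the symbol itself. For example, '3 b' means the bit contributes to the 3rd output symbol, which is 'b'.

Answer: 5 d

Derivation:
Bit 0: prefix='0' (no match yet)
Bit 1: prefix='01' -> emit 'h', reset
Bit 2: prefix='0' (no match yet)
Bit 3: prefix='00' -> emit 'i', reset
Bit 4: prefix='0' (no match yet)
Bit 5: prefix='01' -> emit 'h', reset
Bit 6: prefix='0' (no match yet)
Bit 7: prefix='00' -> emit 'i', reset
Bit 8: prefix='1' (no match yet)
Bit 9: prefix='10' -> emit 'd', reset
Bit 10: prefix='1' (no match yet)
Bit 11: prefix='11' -> emit 'p', reset
Bit 12: prefix='1' (no match yet)
Bit 13: prefix='10' -> emit 'd', reset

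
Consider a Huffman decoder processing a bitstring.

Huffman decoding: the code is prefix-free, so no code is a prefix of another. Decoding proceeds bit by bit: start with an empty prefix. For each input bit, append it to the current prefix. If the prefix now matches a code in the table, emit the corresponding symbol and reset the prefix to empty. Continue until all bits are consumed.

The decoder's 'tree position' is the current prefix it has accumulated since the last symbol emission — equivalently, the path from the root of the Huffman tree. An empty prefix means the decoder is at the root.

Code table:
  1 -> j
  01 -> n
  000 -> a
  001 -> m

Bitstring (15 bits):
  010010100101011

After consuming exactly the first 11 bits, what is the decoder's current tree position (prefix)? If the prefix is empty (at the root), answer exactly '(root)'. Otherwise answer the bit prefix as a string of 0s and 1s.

Bit 0: prefix='0' (no match yet)
Bit 1: prefix='01' -> emit 'n', reset
Bit 2: prefix='0' (no match yet)
Bit 3: prefix='00' (no match yet)
Bit 4: prefix='001' -> emit 'm', reset
Bit 5: prefix='0' (no match yet)
Bit 6: prefix='01' -> emit 'n', reset
Bit 7: prefix='0' (no match yet)
Bit 8: prefix='00' (no match yet)
Bit 9: prefix='001' -> emit 'm', reset
Bit 10: prefix='0' (no match yet)

Answer: 0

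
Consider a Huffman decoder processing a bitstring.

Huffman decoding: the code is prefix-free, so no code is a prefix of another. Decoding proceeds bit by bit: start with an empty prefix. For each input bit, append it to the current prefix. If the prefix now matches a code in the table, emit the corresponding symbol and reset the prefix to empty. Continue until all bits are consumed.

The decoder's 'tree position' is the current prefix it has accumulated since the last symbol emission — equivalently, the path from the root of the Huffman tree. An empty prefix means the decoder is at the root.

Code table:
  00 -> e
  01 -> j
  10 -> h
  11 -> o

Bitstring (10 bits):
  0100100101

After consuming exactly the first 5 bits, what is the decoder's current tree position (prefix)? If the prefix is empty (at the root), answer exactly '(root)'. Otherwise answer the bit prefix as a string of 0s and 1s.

Answer: 1

Derivation:
Bit 0: prefix='0' (no match yet)
Bit 1: prefix='01' -> emit 'j', reset
Bit 2: prefix='0' (no match yet)
Bit 3: prefix='00' -> emit 'e', reset
Bit 4: prefix='1' (no match yet)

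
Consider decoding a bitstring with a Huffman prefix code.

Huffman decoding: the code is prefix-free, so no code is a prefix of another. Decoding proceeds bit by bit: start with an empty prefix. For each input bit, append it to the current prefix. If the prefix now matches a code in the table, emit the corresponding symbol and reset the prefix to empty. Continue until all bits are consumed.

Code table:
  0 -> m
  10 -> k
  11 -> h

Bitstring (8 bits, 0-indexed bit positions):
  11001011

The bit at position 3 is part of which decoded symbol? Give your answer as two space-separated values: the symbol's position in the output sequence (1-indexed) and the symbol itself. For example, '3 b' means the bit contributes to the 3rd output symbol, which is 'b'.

Bit 0: prefix='1' (no match yet)
Bit 1: prefix='11' -> emit 'h', reset
Bit 2: prefix='0' -> emit 'm', reset
Bit 3: prefix='0' -> emit 'm', reset
Bit 4: prefix='1' (no match yet)
Bit 5: prefix='10' -> emit 'k', reset
Bit 6: prefix='1' (no match yet)
Bit 7: prefix='11' -> emit 'h', reset

Answer: 3 m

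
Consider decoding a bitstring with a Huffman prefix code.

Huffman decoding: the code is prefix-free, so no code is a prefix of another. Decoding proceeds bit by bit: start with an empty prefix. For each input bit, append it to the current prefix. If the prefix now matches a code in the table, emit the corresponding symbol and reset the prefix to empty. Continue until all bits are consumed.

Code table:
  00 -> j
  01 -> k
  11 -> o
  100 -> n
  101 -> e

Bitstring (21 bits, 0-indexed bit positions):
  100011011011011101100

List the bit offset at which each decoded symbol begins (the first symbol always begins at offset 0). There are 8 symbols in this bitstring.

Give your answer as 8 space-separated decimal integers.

Answer: 0 3 5 8 11 14 16 18

Derivation:
Bit 0: prefix='1' (no match yet)
Bit 1: prefix='10' (no match yet)
Bit 2: prefix='100' -> emit 'n', reset
Bit 3: prefix='0' (no match yet)
Bit 4: prefix='01' -> emit 'k', reset
Bit 5: prefix='1' (no match yet)
Bit 6: prefix='10' (no match yet)
Bit 7: prefix='101' -> emit 'e', reset
Bit 8: prefix='1' (no match yet)
Bit 9: prefix='10' (no match yet)
Bit 10: prefix='101' -> emit 'e', reset
Bit 11: prefix='1' (no match yet)
Bit 12: prefix='10' (no match yet)
Bit 13: prefix='101' -> emit 'e', reset
Bit 14: prefix='1' (no match yet)
Bit 15: prefix='11' -> emit 'o', reset
Bit 16: prefix='0' (no match yet)
Bit 17: prefix='01' -> emit 'k', reset
Bit 18: prefix='1' (no match yet)
Bit 19: prefix='10' (no match yet)
Bit 20: prefix='100' -> emit 'n', reset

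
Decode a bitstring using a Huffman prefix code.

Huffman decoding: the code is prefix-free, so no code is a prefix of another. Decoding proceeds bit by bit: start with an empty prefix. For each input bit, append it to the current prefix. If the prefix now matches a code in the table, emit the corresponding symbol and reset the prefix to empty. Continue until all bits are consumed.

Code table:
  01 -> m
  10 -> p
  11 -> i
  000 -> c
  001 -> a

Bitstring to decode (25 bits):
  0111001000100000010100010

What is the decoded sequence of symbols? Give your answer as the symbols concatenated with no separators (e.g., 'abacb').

Answer: miacpcamcp

Derivation:
Bit 0: prefix='0' (no match yet)
Bit 1: prefix='01' -> emit 'm', reset
Bit 2: prefix='1' (no match yet)
Bit 3: prefix='11' -> emit 'i', reset
Bit 4: prefix='0' (no match yet)
Bit 5: prefix='00' (no match yet)
Bit 6: prefix='001' -> emit 'a', reset
Bit 7: prefix='0' (no match yet)
Bit 8: prefix='00' (no match yet)
Bit 9: prefix='000' -> emit 'c', reset
Bit 10: prefix='1' (no match yet)
Bit 11: prefix='10' -> emit 'p', reset
Bit 12: prefix='0' (no match yet)
Bit 13: prefix='00' (no match yet)
Bit 14: prefix='000' -> emit 'c', reset
Bit 15: prefix='0' (no match yet)
Bit 16: prefix='00' (no match yet)
Bit 17: prefix='001' -> emit 'a', reset
Bit 18: prefix='0' (no match yet)
Bit 19: prefix='01' -> emit 'm', reset
Bit 20: prefix='0' (no match yet)
Bit 21: prefix='00' (no match yet)
Bit 22: prefix='000' -> emit 'c', reset
Bit 23: prefix='1' (no match yet)
Bit 24: prefix='10' -> emit 'p', reset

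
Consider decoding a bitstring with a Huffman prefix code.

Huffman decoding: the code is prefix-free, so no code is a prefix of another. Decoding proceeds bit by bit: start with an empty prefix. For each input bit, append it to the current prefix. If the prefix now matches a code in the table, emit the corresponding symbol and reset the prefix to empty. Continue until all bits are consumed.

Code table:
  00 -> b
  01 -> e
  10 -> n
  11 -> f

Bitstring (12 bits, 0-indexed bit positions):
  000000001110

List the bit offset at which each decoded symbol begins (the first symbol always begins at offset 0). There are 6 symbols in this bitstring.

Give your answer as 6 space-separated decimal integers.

Bit 0: prefix='0' (no match yet)
Bit 1: prefix='00' -> emit 'b', reset
Bit 2: prefix='0' (no match yet)
Bit 3: prefix='00' -> emit 'b', reset
Bit 4: prefix='0' (no match yet)
Bit 5: prefix='00' -> emit 'b', reset
Bit 6: prefix='0' (no match yet)
Bit 7: prefix='00' -> emit 'b', reset
Bit 8: prefix='1' (no match yet)
Bit 9: prefix='11' -> emit 'f', reset
Bit 10: prefix='1' (no match yet)
Bit 11: prefix='10' -> emit 'n', reset

Answer: 0 2 4 6 8 10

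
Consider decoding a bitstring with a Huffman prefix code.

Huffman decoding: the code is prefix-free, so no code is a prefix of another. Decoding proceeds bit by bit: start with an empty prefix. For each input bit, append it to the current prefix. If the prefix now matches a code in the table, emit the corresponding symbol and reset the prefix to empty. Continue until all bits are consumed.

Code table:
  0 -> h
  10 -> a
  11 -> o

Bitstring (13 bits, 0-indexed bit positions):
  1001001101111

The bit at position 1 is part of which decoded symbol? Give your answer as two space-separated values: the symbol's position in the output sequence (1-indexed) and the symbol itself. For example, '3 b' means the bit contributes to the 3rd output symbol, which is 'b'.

Answer: 1 a

Derivation:
Bit 0: prefix='1' (no match yet)
Bit 1: prefix='10' -> emit 'a', reset
Bit 2: prefix='0' -> emit 'h', reset
Bit 3: prefix='1' (no match yet)
Bit 4: prefix='10' -> emit 'a', reset
Bit 5: prefix='0' -> emit 'h', reset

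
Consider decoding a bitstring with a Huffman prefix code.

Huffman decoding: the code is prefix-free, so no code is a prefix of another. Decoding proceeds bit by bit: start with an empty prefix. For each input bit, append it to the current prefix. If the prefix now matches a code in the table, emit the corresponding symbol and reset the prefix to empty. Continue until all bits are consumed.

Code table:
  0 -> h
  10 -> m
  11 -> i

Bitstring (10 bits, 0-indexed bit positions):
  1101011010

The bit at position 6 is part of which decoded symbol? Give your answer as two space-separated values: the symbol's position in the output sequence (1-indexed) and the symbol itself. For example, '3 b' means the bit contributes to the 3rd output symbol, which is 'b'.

Answer: 4 i

Derivation:
Bit 0: prefix='1' (no match yet)
Bit 1: prefix='11' -> emit 'i', reset
Bit 2: prefix='0' -> emit 'h', reset
Bit 3: prefix='1' (no match yet)
Bit 4: prefix='10' -> emit 'm', reset
Bit 5: prefix='1' (no match yet)
Bit 6: prefix='11' -> emit 'i', reset
Bit 7: prefix='0' -> emit 'h', reset
Bit 8: prefix='1' (no match yet)
Bit 9: prefix='10' -> emit 'm', reset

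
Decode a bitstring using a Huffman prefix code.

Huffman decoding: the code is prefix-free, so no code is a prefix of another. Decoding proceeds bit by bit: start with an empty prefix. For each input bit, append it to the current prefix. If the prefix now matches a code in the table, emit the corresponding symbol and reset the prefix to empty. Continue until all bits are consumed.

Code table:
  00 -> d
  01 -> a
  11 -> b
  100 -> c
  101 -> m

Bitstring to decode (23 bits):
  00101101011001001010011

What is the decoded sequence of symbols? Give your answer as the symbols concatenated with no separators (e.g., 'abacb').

Answer: dmmaccmdb

Derivation:
Bit 0: prefix='0' (no match yet)
Bit 1: prefix='00' -> emit 'd', reset
Bit 2: prefix='1' (no match yet)
Bit 3: prefix='10' (no match yet)
Bit 4: prefix='101' -> emit 'm', reset
Bit 5: prefix='1' (no match yet)
Bit 6: prefix='10' (no match yet)
Bit 7: prefix='101' -> emit 'm', reset
Bit 8: prefix='0' (no match yet)
Bit 9: prefix='01' -> emit 'a', reset
Bit 10: prefix='1' (no match yet)
Bit 11: prefix='10' (no match yet)
Bit 12: prefix='100' -> emit 'c', reset
Bit 13: prefix='1' (no match yet)
Bit 14: prefix='10' (no match yet)
Bit 15: prefix='100' -> emit 'c', reset
Bit 16: prefix='1' (no match yet)
Bit 17: prefix='10' (no match yet)
Bit 18: prefix='101' -> emit 'm', reset
Bit 19: prefix='0' (no match yet)
Bit 20: prefix='00' -> emit 'd', reset
Bit 21: prefix='1' (no match yet)
Bit 22: prefix='11' -> emit 'b', reset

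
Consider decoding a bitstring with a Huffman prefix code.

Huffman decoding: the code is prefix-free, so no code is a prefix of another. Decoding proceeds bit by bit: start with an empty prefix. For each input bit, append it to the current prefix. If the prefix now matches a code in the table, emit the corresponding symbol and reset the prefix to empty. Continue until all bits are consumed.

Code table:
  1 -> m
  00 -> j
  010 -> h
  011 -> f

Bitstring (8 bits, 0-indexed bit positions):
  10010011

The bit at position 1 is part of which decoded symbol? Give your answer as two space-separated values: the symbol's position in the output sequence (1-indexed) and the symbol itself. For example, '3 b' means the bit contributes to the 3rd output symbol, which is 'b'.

Answer: 2 j

Derivation:
Bit 0: prefix='1' -> emit 'm', reset
Bit 1: prefix='0' (no match yet)
Bit 2: prefix='00' -> emit 'j', reset
Bit 3: prefix='1' -> emit 'm', reset
Bit 4: prefix='0' (no match yet)
Bit 5: prefix='00' -> emit 'j', reset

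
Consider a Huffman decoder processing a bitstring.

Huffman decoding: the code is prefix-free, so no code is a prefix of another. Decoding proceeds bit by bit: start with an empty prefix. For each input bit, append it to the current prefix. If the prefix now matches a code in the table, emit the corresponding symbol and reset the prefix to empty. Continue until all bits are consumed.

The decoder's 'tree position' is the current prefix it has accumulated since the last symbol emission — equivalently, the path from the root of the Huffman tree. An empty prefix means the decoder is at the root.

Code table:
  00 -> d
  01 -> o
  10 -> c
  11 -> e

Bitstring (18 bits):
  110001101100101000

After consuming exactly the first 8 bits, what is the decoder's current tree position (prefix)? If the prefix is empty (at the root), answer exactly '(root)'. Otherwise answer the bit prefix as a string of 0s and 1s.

Answer: (root)

Derivation:
Bit 0: prefix='1' (no match yet)
Bit 1: prefix='11' -> emit 'e', reset
Bit 2: prefix='0' (no match yet)
Bit 3: prefix='00' -> emit 'd', reset
Bit 4: prefix='0' (no match yet)
Bit 5: prefix='01' -> emit 'o', reset
Bit 6: prefix='1' (no match yet)
Bit 7: prefix='10' -> emit 'c', reset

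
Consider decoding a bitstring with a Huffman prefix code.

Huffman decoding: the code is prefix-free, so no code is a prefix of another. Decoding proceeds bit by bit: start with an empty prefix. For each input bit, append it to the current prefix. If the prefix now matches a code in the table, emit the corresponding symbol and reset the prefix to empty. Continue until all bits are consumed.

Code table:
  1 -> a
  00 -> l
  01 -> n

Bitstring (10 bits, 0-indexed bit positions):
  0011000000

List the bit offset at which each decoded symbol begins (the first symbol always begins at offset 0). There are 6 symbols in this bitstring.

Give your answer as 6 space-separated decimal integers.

Answer: 0 2 3 4 6 8

Derivation:
Bit 0: prefix='0' (no match yet)
Bit 1: prefix='00' -> emit 'l', reset
Bit 2: prefix='1' -> emit 'a', reset
Bit 3: prefix='1' -> emit 'a', reset
Bit 4: prefix='0' (no match yet)
Bit 5: prefix='00' -> emit 'l', reset
Bit 6: prefix='0' (no match yet)
Bit 7: prefix='00' -> emit 'l', reset
Bit 8: prefix='0' (no match yet)
Bit 9: prefix='00' -> emit 'l', reset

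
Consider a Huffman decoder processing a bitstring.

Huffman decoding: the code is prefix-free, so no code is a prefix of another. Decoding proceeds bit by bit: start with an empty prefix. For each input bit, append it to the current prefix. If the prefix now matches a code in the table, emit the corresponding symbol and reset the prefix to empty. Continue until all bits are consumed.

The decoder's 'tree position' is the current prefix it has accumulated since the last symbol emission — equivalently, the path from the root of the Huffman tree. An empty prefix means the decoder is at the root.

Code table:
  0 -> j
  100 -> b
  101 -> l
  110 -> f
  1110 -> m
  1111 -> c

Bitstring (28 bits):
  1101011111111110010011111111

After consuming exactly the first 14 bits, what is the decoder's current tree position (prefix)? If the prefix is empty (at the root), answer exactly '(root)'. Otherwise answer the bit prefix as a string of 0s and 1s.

Bit 0: prefix='1' (no match yet)
Bit 1: prefix='11' (no match yet)
Bit 2: prefix='110' -> emit 'f', reset
Bit 3: prefix='1' (no match yet)
Bit 4: prefix='10' (no match yet)
Bit 5: prefix='101' -> emit 'l', reset
Bit 6: prefix='1' (no match yet)
Bit 7: prefix='11' (no match yet)
Bit 8: prefix='111' (no match yet)
Bit 9: prefix='1111' -> emit 'c', reset
Bit 10: prefix='1' (no match yet)
Bit 11: prefix='11' (no match yet)
Bit 12: prefix='111' (no match yet)
Bit 13: prefix='1111' -> emit 'c', reset

Answer: (root)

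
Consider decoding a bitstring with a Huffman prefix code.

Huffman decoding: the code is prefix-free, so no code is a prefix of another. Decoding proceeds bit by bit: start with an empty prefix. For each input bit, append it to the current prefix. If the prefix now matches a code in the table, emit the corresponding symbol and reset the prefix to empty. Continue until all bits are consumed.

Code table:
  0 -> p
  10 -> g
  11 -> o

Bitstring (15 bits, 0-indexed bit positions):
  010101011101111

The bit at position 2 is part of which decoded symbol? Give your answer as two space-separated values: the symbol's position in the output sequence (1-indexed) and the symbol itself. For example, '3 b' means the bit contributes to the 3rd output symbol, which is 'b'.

Bit 0: prefix='0' -> emit 'p', reset
Bit 1: prefix='1' (no match yet)
Bit 2: prefix='10' -> emit 'g', reset
Bit 3: prefix='1' (no match yet)
Bit 4: prefix='10' -> emit 'g', reset
Bit 5: prefix='1' (no match yet)
Bit 6: prefix='10' -> emit 'g', reset

Answer: 2 g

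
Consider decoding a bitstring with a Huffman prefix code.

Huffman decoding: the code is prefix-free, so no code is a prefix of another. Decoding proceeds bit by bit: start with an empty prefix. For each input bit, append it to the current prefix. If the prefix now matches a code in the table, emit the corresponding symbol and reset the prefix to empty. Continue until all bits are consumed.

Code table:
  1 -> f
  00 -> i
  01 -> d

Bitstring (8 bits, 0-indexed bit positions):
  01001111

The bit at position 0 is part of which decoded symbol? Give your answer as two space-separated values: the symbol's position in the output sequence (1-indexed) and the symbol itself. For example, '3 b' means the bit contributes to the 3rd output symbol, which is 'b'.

Answer: 1 d

Derivation:
Bit 0: prefix='0' (no match yet)
Bit 1: prefix='01' -> emit 'd', reset
Bit 2: prefix='0' (no match yet)
Bit 3: prefix='00' -> emit 'i', reset
Bit 4: prefix='1' -> emit 'f', reset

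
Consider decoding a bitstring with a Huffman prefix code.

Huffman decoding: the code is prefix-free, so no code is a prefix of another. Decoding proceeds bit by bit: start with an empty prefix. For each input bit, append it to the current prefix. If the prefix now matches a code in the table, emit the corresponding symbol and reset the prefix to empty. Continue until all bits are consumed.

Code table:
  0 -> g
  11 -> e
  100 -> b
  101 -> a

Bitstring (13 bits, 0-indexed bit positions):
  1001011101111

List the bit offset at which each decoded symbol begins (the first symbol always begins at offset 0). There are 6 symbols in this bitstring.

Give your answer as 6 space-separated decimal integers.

Answer: 0 3 6 8 9 11

Derivation:
Bit 0: prefix='1' (no match yet)
Bit 1: prefix='10' (no match yet)
Bit 2: prefix='100' -> emit 'b', reset
Bit 3: prefix='1' (no match yet)
Bit 4: prefix='10' (no match yet)
Bit 5: prefix='101' -> emit 'a', reset
Bit 6: prefix='1' (no match yet)
Bit 7: prefix='11' -> emit 'e', reset
Bit 8: prefix='0' -> emit 'g', reset
Bit 9: prefix='1' (no match yet)
Bit 10: prefix='11' -> emit 'e', reset
Bit 11: prefix='1' (no match yet)
Bit 12: prefix='11' -> emit 'e', reset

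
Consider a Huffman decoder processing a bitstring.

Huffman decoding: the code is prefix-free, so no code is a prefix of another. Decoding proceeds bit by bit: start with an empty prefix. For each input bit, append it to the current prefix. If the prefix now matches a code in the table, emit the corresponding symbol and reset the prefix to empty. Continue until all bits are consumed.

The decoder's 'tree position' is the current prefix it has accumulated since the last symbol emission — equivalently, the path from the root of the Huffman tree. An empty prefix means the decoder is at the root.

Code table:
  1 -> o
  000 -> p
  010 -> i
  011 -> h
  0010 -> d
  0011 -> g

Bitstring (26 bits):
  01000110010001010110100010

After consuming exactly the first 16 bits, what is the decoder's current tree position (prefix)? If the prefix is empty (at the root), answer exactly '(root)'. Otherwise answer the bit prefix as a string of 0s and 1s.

Answer: (root)

Derivation:
Bit 0: prefix='0' (no match yet)
Bit 1: prefix='01' (no match yet)
Bit 2: prefix='010' -> emit 'i', reset
Bit 3: prefix='0' (no match yet)
Bit 4: prefix='00' (no match yet)
Bit 5: prefix='001' (no match yet)
Bit 6: prefix='0011' -> emit 'g', reset
Bit 7: prefix='0' (no match yet)
Bit 8: prefix='00' (no match yet)
Bit 9: prefix='001' (no match yet)
Bit 10: prefix='0010' -> emit 'd', reset
Bit 11: prefix='0' (no match yet)
Bit 12: prefix='00' (no match yet)
Bit 13: prefix='001' (no match yet)
Bit 14: prefix='0010' -> emit 'd', reset
Bit 15: prefix='1' -> emit 'o', reset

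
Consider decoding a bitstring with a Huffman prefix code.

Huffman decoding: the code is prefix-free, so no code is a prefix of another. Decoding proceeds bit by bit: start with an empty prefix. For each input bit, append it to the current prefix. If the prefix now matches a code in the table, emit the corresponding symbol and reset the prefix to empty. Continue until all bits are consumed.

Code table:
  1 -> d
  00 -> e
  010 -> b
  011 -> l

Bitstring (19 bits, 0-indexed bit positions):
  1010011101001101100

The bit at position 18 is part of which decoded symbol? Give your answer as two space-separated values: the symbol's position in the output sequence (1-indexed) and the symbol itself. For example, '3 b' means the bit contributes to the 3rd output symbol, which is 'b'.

Bit 0: prefix='1' -> emit 'd', reset
Bit 1: prefix='0' (no match yet)
Bit 2: prefix='01' (no match yet)
Bit 3: prefix='010' -> emit 'b', reset
Bit 4: prefix='0' (no match yet)
Bit 5: prefix='01' (no match yet)
Bit 6: prefix='011' -> emit 'l', reset
Bit 7: prefix='1' -> emit 'd', reset
Bit 8: prefix='0' (no match yet)
Bit 9: prefix='01' (no match yet)
Bit 10: prefix='010' -> emit 'b', reset
Bit 11: prefix='0' (no match yet)
Bit 12: prefix='01' (no match yet)
Bit 13: prefix='011' -> emit 'l', reset
Bit 14: prefix='0' (no match yet)
Bit 15: prefix='01' (no match yet)
Bit 16: prefix='011' -> emit 'l', reset
Bit 17: prefix='0' (no match yet)
Bit 18: prefix='00' -> emit 'e', reset

Answer: 8 e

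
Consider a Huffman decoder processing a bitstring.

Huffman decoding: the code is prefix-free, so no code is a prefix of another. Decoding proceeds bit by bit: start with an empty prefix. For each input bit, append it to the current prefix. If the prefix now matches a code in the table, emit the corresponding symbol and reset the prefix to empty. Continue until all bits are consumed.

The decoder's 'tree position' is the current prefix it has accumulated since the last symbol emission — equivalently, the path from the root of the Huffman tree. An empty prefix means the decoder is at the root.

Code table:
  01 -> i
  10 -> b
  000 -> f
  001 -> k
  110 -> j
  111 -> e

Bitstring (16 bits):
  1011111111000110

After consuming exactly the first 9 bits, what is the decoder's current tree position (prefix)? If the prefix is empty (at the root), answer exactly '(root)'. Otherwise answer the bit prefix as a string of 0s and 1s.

Answer: 1

Derivation:
Bit 0: prefix='1' (no match yet)
Bit 1: prefix='10' -> emit 'b', reset
Bit 2: prefix='1' (no match yet)
Bit 3: prefix='11' (no match yet)
Bit 4: prefix='111' -> emit 'e', reset
Bit 5: prefix='1' (no match yet)
Bit 6: prefix='11' (no match yet)
Bit 7: prefix='111' -> emit 'e', reset
Bit 8: prefix='1' (no match yet)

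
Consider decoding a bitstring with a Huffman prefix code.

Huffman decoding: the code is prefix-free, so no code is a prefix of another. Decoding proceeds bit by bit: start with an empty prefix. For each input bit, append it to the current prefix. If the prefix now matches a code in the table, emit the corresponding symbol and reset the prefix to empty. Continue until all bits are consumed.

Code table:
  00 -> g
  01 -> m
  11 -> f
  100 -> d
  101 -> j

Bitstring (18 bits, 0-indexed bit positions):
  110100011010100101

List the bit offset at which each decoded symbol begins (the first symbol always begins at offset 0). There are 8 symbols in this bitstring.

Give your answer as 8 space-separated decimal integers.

Bit 0: prefix='1' (no match yet)
Bit 1: prefix='11' -> emit 'f', reset
Bit 2: prefix='0' (no match yet)
Bit 3: prefix='01' -> emit 'm', reset
Bit 4: prefix='0' (no match yet)
Bit 5: prefix='00' -> emit 'g', reset
Bit 6: prefix='0' (no match yet)
Bit 7: prefix='01' -> emit 'm', reset
Bit 8: prefix='1' (no match yet)
Bit 9: prefix='10' (no match yet)
Bit 10: prefix='101' -> emit 'j', reset
Bit 11: prefix='0' (no match yet)
Bit 12: prefix='01' -> emit 'm', reset
Bit 13: prefix='0' (no match yet)
Bit 14: prefix='00' -> emit 'g', reset
Bit 15: prefix='1' (no match yet)
Bit 16: prefix='10' (no match yet)
Bit 17: prefix='101' -> emit 'j', reset

Answer: 0 2 4 6 8 11 13 15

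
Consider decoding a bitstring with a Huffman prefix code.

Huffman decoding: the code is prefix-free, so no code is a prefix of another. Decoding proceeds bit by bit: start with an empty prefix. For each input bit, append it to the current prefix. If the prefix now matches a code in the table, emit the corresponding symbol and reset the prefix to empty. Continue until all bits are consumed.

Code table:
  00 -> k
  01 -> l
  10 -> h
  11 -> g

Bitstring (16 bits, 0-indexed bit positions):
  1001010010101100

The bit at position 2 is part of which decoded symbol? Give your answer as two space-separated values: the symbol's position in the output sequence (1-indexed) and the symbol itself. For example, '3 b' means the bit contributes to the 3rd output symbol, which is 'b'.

Bit 0: prefix='1' (no match yet)
Bit 1: prefix='10' -> emit 'h', reset
Bit 2: prefix='0' (no match yet)
Bit 3: prefix='01' -> emit 'l', reset
Bit 4: prefix='0' (no match yet)
Bit 5: prefix='01' -> emit 'l', reset
Bit 6: prefix='0' (no match yet)

Answer: 2 l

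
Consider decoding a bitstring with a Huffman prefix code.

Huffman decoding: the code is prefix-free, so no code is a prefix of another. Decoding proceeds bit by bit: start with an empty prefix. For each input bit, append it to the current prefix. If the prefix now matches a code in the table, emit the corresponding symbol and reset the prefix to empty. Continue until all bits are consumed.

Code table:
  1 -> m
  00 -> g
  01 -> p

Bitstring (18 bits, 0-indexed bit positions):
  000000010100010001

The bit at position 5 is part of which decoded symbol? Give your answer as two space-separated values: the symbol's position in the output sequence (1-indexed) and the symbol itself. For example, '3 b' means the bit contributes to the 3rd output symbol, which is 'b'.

Bit 0: prefix='0' (no match yet)
Bit 1: prefix='00' -> emit 'g', reset
Bit 2: prefix='0' (no match yet)
Bit 3: prefix='00' -> emit 'g', reset
Bit 4: prefix='0' (no match yet)
Bit 5: prefix='00' -> emit 'g', reset
Bit 6: prefix='0' (no match yet)
Bit 7: prefix='01' -> emit 'p', reset
Bit 8: prefix='0' (no match yet)
Bit 9: prefix='01' -> emit 'p', reset

Answer: 3 g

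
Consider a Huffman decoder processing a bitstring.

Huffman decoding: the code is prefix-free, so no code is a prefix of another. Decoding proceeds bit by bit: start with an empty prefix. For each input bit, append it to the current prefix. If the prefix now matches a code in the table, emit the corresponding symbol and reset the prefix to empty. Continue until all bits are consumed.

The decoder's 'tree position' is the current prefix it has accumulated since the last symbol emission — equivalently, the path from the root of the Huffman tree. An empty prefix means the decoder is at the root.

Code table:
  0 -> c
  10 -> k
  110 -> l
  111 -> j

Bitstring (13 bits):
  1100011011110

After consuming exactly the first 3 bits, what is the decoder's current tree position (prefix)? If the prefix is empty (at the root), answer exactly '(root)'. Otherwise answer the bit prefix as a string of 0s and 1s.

Answer: (root)

Derivation:
Bit 0: prefix='1' (no match yet)
Bit 1: prefix='11' (no match yet)
Bit 2: prefix='110' -> emit 'l', reset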